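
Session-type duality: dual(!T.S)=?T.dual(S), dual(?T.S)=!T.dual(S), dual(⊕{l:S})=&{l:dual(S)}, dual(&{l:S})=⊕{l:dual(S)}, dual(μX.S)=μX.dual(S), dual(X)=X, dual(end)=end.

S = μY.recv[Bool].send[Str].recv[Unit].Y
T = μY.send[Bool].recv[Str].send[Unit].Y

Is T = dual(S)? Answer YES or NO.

YES

μY vs μY  ok (rec unchanged)
  recv[Bool] vs send[Bool]  ok
    send[Str] vs recv[Str]  ok
      recv[Unit] vs send[Unit]  ok
        Y vs Y  ok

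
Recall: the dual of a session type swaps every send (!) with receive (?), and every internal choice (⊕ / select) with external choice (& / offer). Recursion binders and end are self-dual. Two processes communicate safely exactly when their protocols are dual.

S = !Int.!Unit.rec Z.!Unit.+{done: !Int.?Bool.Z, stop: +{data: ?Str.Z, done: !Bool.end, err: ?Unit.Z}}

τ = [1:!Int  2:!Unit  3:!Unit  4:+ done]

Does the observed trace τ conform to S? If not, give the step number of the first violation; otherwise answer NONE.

NONE

[1] !Int  ok  now at !Unit.rec Z.…
[2] !Unit  ok  now at rec Z.…
[3] !Unit  ok  now at +{done: !Int.?Bool.rec Z.…, stop: +{data: ?Str.rec Z.…, done: !Bool.end, err: ?Unit.rec Z.…}}
[4] + done  ok  now at !Int.?Bool.rec Z.…
all 4 steps conform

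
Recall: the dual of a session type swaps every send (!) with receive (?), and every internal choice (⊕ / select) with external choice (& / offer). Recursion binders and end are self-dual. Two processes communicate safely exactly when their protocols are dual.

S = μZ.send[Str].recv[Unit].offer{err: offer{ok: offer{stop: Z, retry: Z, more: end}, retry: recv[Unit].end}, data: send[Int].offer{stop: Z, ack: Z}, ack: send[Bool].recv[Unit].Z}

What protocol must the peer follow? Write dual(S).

μZ = μZ  (rec unchanged)
  send[Str] = recv[Str]
    recv[Unit] = send[Unit]
      offer{err,data,ack} = select{err,data,ack}  (&→⊕)
        [err]
          offer{ok,retry} = select{ok,retry}  (&→⊕)
            [ok]
              offer{stop,retry,more} = select{stop,retry,more}  (&→⊕)
                [stop]
                  Z self-dual
                [retry]
                  Z self-dual
                [more]
                  end self-dual
            [retry]
              recv[Unit] = send[Unit]
                end self-dual
        [data]
          send[Int] = recv[Int]
            offer{stop,ack} = select{stop,ack}  (&→⊕)
              [stop]
                Z self-dual
              [ack]
                Z self-dual
        [ack]
          send[Bool] = recv[Bool]
            recv[Unit] = send[Unit]
              Z self-dual

μZ.recv[Str].send[Unit].select{err: select{ok: select{stop: Z, retry: Z, more: end}, retry: send[Unit].end}, data: recv[Int].select{stop: Z, ack: Z}, ack: recv[Bool].send[Unit].Z}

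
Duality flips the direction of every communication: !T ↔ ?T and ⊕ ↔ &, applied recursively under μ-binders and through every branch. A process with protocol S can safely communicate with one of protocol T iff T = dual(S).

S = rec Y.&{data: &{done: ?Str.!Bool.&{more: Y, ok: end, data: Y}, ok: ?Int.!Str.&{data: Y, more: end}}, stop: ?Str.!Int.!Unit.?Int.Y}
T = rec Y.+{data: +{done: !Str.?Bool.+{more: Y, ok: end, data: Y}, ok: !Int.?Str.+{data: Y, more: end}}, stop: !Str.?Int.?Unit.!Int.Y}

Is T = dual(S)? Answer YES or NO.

YES

rec Y | rec Y  match (μ self-dual)
  &{data,stop} | +{data,stop}  match same labels
    case data:
      &{done,ok} | +{done,ok}  match same labels
        case done:
          ?Str | !Str  match
            !Bool | ?Bool  match
              &{more,ok,data} | +{more,ok,data}  match same labels
                case more:
                  Y | Y  match
                case ok:
                  end | end  match
                case data:
                  Y | Y  match
        case ok:
          ?Int | !Int  match
            !Str | ?Str  match
              &{data,more} | +{data,more}  match same labels
                case data:
                  Y | Y  match
                case more:
                  end | end  match
    case stop:
      ?Str | !Str  match
        !Int | ?Int  match
          !Unit | ?Unit  match
            ?Int | !Int  match
              Y | Y  match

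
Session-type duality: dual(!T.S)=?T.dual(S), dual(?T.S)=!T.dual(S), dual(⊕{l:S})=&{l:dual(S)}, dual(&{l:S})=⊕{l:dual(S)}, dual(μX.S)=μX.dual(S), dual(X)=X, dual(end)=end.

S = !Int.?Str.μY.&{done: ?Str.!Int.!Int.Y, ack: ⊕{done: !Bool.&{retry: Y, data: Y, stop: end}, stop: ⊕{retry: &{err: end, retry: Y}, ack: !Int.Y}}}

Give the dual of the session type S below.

!Int → ?Int
  ?Str → !Str
    μY → μY  (μ self-dual)
      &{done,ack} → ⊕{done,ack}  (external→internal)
        • done:
          ?Str → !Str
            !Int → ?Int
              !Int → ?Int
                Y self-dual
        • ack:
          ⊕{done,stop} → &{done,stop}  (internal→external)
            • done:
              !Bool → ?Bool
                &{retry,data,stop} → ⊕{retry,data,stop}  (external→internal)
                  • retry:
                    Y self-dual
                  • data:
                    Y self-dual
                  • stop:
                    end self-dual
            • stop:
              ⊕{retry,ack} → &{retry,ack}  (internal→external)
                • retry:
                  &{err,retry} → ⊕{err,retry}  (external→internal)
                    • err:
                      end self-dual
                    • retry:
                      Y self-dual
                • ack:
                  !Int → ?Int
                    Y self-dual

?Int.!Str.μY.⊕{done: !Str.?Int.?Int.Y, ack: &{done: ?Bool.⊕{retry: Y, data: Y, stop: end}, stop: &{retry: ⊕{err: end, retry: Y}, ack: ?Int.Y}}}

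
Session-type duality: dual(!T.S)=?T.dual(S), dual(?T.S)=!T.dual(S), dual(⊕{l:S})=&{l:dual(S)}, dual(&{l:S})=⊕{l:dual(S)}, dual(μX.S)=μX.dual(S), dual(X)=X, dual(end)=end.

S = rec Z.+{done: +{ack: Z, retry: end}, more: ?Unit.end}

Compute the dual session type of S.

rec Z.&{done: &{ack: Z, retry: end}, more: !Unit.end}

rec Z ↦ rec Z  (rec unchanged)
  +{done,more} ↦ &{done,more}  (select→offer)
    • done:
      +{ack,retry} ↦ &{ack,retry}  (select→offer)
        • ack:
          Z ↦ Z
        • retry:
          end ↦ end
    • more:
      ?Unit ↦ !Unit
        end ↦ end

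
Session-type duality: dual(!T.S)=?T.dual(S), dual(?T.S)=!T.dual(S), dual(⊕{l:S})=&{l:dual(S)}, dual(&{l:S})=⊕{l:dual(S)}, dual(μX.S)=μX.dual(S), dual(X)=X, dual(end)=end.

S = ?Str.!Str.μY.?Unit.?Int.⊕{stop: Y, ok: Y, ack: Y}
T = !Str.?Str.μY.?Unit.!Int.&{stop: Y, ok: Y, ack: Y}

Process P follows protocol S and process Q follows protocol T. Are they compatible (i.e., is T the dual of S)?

NO

?Str vs !Str  match
  !Str vs ?Str  match
    μY vs μY  match (binder kept)
      ?Unit vs ?Unit  ✗ same direction on both sides — not dual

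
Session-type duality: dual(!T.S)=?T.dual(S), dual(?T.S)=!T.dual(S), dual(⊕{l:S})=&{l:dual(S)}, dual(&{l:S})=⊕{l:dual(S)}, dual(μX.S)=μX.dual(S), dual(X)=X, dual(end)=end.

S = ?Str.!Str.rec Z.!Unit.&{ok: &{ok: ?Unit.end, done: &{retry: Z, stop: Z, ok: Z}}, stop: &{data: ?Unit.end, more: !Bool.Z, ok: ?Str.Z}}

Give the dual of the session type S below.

!Str.?Str.rec Z.?Unit.+{ok: +{ok: !Unit.end, done: +{retry: Z, stop: Z, ok: Z}}, stop: +{data: !Unit.end, more: ?Bool.Z, ok: !Str.Z}}

?Str ↦ !Str
  !Str ↦ ?Str
    rec Z ↦ rec Z  (μ self-dual)
      !Unit ↦ ?Unit
        &{ok,stop} ↦ +{ok,stop}  (&→⊕)
          • ok:
            &{ok,done} ↦ +{ok,done}  (&→⊕)
              • ok:
                ?Unit ↦ !Unit
                  dual(end) = end
              • done:
                &{retry,stop,ok} ↦ +{retry,stop,ok}  (&→⊕)
                  • retry:
                    dual(Z) = Z
                  • stop:
                    dual(Z) = Z
                  • ok:
                    dual(Z) = Z
          • stop:
            &{data,more,ok} ↦ +{data,more,ok}  (&→⊕)
              • data:
                ?Unit ↦ !Unit
                  dual(end) = end
              • more:
                !Bool ↦ ?Bool
                  dual(Z) = Z
              • ok:
                ?Str ↦ !Str
                  dual(Z) = Z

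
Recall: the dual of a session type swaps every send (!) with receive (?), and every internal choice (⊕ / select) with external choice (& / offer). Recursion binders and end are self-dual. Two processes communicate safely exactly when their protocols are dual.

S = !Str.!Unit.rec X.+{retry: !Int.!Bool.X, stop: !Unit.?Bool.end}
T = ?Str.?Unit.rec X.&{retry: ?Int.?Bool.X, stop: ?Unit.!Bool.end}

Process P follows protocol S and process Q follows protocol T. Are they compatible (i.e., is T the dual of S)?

YES

!Str ‖ ?Str  ✓
  !Unit ‖ ?Unit  ✓
    rec X ‖ rec X  ✓ (binder kept)
      +{retry,stop} ‖ &{retry,stop}  ✓ label sets agree
        case retry:
          !Int ‖ ?Int  ✓
            !Bool ‖ ?Bool  ✓
              X ‖ X  ✓
        case stop:
          !Unit ‖ ?Unit  ✓
            ?Bool ‖ !Bool  ✓
              end ‖ end  ✓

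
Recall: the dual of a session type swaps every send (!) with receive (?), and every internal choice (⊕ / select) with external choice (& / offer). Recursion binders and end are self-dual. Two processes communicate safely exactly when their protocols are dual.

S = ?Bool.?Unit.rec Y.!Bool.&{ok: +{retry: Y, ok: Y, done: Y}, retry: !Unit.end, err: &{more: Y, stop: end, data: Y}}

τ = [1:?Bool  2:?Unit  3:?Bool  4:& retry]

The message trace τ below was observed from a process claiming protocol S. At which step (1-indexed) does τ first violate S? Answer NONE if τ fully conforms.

[1] ?Bool  ✓  residual = ?Unit.rec Y.…
[2] ?Unit  ✓  residual = rec Y.…
[3] got ?Bool, protocol expects !Bool  ✗

3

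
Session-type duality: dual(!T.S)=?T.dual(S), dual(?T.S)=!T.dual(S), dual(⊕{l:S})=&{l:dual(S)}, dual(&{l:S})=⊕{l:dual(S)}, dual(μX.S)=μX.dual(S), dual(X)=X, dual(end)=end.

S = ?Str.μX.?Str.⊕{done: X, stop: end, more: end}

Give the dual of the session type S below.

!Str.μX.!Str.&{done: X, stop: end, more: end}

?Str = !Str
  μX = μX  (μ self-dual)
    ?Str = !Str
      ⊕{done,stop,more} = &{done,stop,more}  (internal→external)
        • done:
          X self-dual
        • stop:
          end self-dual
        • more:
          end self-dual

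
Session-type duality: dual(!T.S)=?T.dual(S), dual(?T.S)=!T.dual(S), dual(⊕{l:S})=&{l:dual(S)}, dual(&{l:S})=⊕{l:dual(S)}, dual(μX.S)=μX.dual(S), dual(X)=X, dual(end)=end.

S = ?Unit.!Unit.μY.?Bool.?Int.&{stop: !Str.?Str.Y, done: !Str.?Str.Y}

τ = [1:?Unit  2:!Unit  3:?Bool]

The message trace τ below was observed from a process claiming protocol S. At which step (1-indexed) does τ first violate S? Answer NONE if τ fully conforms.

@1 ?Unit  ok  cont: !Unit.μY.…
@2 !Unit  ok  cont: μY.…
@3 ?Bool  ok  cont: ?Int.&{stop: !Str.?Str.μY.…, done: !Str.?Str.μY.…}
all 3 steps conform

NONE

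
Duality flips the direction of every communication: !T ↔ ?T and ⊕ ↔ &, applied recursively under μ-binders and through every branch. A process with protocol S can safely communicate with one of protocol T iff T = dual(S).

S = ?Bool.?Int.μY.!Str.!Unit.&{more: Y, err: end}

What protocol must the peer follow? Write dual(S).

!Bool.!Int.μY.?Str.?Unit.⊕{more: Y, err: end}

?Bool = !Bool
  ?Int = !Int
    μY = μY  (μ self-dual)
      !Str = ?Str
        !Unit = ?Unit
          &{more,err} = ⊕{more,err}  (offer→select)
            • more:
              Y self-dual
            • err:
              end self-dual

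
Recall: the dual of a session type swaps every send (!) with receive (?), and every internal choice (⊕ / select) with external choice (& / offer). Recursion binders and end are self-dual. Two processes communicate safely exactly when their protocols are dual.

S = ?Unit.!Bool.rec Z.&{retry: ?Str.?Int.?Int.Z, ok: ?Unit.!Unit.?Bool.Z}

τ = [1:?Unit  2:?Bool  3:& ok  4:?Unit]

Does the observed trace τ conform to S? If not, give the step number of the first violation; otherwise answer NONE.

step 1: ?Unit  match  residual = !Bool.rec Z.…
step 2: got ?Bool, protocol expects !Bool  ✗

2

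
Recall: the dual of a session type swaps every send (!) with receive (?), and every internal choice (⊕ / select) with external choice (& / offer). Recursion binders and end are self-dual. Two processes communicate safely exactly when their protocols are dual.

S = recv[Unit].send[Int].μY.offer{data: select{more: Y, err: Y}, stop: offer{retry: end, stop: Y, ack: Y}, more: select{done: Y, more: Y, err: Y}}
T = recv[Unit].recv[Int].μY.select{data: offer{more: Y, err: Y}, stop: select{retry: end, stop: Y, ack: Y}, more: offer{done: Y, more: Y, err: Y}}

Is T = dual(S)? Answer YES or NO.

NO

recv[Unit] ‖ recv[Unit]  ✗ same direction on both sides — not dual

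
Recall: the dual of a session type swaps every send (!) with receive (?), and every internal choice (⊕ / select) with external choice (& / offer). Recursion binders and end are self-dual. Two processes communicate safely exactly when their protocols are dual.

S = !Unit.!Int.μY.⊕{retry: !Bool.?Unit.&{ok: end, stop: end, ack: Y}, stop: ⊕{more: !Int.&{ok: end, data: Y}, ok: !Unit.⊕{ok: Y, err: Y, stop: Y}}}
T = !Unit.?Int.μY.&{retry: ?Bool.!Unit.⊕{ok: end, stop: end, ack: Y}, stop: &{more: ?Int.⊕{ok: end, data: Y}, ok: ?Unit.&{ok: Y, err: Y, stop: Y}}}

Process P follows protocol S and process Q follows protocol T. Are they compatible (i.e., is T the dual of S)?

NO

!Unit | !Unit  ✗ same direction on both sides — not dual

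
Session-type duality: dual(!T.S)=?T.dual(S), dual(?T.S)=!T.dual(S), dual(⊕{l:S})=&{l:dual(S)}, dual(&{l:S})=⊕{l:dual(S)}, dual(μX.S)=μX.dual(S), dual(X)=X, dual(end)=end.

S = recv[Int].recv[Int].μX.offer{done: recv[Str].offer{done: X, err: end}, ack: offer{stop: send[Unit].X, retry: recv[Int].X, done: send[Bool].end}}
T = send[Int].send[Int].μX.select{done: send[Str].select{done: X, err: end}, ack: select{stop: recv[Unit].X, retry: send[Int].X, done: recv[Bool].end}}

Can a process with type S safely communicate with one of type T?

YES

recv[Int] ‖ send[Int]  ok
  recv[Int] ‖ send[Int]  ok
    μX ‖ μX  ok (μ self-dual)
      offer{done,ack} ‖ select{done,ack}  ok label sets agree
        case done:
          recv[Str] ‖ send[Str]  ok
            offer{done,err} ‖ select{done,err}  ok label sets agree
              case done:
                X ‖ X  ok
              case err:
                end ‖ end  ok
        case ack:
          offer{stop,retry,done} ‖ select{stop,retry,done}  ok label sets agree
            case stop:
              send[Unit] ‖ recv[Unit]  ok
                X ‖ X  ok
            case retry:
              recv[Int] ‖ send[Int]  ok
                X ‖ X  ok
            case done:
              send[Bool] ‖ recv[Bool]  ok
                end ‖ end  ok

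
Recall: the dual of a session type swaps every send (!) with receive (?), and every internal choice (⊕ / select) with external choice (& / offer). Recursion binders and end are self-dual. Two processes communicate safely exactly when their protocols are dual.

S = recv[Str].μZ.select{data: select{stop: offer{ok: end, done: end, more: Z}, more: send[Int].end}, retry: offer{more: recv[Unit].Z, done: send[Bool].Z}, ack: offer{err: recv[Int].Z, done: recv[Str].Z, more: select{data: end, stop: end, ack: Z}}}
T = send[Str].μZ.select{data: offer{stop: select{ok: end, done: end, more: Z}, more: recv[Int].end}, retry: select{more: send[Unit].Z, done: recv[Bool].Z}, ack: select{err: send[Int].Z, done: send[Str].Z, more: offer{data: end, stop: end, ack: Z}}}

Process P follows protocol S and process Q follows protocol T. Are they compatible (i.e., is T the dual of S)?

NO

recv[Str] vs send[Str]  ok
  μZ vs μZ  ok (rec unchanged)
    select{data,retry,ack} vs select{data,retry,ack}  ✗ choice polarity not flipped — not dual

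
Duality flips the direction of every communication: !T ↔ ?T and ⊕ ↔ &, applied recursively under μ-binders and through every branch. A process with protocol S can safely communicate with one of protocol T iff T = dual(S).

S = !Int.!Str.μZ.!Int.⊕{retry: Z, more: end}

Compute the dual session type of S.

!Int → ?Int
  !Str → ?Str
    μZ → μZ  (μ self-dual)
      !Int → ?Int
        ⊕{retry,more} → &{retry,more}  (⊕→&)
          case retry:
            Z ↦ Z
          case more:
            end ↦ end

?Int.?Str.μZ.?Int.&{retry: Z, more: end}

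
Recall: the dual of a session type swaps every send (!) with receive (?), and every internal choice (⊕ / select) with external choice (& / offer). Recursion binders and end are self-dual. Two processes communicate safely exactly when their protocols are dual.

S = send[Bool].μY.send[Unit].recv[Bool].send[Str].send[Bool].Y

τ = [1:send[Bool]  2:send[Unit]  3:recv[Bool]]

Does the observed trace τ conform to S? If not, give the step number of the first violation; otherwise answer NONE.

NONE

[1] send[Bool]  ok  now at μY.…
[2] send[Unit]  ok  now at recv[Bool].send[Str].send[Bool].μY.…
[3] recv[Bool]  ok  now at send[Str].send[Bool].μY.…
all 3 steps conform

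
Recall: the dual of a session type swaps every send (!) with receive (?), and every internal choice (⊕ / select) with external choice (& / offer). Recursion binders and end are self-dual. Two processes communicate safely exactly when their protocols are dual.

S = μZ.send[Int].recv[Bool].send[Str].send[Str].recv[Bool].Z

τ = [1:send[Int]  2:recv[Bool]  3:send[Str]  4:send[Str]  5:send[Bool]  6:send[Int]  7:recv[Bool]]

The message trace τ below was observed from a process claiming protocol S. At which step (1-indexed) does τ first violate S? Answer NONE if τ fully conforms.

5

[1] send[Int]  ✓  residual = recv[Bool].send[Str].send[Str].recv[Bool].μZ.…
[2] recv[Bool]  ✓  residual = send[Str].send[Str].recv[Bool].μZ.…
[3] send[Str]  ✓  residual = send[Str].recv[Bool].μZ.…
[4] send[Str]  ✓  residual = recv[Bool].μZ.…
[5] got send[Bool], protocol expects recv[Bool]  ✗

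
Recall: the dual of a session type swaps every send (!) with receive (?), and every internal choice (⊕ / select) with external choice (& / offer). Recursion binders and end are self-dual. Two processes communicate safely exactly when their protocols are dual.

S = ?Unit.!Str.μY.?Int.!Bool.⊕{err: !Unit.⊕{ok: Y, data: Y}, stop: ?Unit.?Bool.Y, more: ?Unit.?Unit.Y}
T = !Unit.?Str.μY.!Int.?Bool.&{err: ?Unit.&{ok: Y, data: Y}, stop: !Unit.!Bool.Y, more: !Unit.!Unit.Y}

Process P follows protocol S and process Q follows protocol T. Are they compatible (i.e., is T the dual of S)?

?Unit | !Unit  ok
  !Str | ?Str  ok
    μY | μY  ok (rec unchanged)
      ?Int | !Int  ok
        !Bool | ?Bool  ok
          ⊕{err,stop,more} | &{err,stop,more}  ok same labels
            [err]
              !Unit | ?Unit  ok
                ⊕{ok,data} | &{ok,data}  ok same labels
                  [ok]
                    Y | Y  ok
                  [data]
                    Y | Y  ok
            [stop]
              ?Unit | !Unit  ok
                ?Bool | !Bool  ok
                  Y | Y  ok
            [more]
              ?Unit | !Unit  ok
                ?Unit | !Unit  ok
                  Y | Y  ok

YES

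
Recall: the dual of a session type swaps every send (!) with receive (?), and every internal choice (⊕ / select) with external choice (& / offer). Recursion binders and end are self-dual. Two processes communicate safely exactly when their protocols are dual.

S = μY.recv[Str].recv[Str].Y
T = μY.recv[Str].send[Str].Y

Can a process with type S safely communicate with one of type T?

NO

μY vs μY  ok (rec unchanged)
  recv[Str] vs recv[Str]  ✗ same direction on both sides — not dual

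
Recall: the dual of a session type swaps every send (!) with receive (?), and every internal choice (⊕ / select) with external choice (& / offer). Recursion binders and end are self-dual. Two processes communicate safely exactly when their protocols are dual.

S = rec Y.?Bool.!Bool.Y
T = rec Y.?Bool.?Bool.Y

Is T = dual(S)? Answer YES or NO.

rec Y | rec Y  ✓ (μ self-dual)
  ?Bool | ?Bool  ✗ same direction on both sides — not dual

NO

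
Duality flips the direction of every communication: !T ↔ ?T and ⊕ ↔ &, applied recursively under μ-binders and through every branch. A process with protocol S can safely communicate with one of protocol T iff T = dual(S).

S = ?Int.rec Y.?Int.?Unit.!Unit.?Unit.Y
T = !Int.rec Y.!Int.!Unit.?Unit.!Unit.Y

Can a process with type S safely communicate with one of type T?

YES

?Int vs !Int  ✓
  rec Y vs rec Y  ✓ (binder kept)
    ?Int vs !Int  ✓
      ?Unit vs !Unit  ✓
        !Unit vs ?Unit  ✓
          ?Unit vs !Unit  ✓
            Y vs Y  ✓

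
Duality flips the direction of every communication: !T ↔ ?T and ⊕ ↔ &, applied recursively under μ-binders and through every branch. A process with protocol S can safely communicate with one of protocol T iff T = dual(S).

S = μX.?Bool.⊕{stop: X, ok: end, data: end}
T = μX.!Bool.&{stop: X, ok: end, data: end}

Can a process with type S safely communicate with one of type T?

μX ‖ μX  match (binder kept)
  ?Bool ‖ !Bool  match
    ⊕{stop,ok,data} ‖ &{stop,ok,data}  match labels match
      [stop]
        X ‖ X  match
      [ok]
        end ‖ end  match
      [data]
        end ‖ end  match

YES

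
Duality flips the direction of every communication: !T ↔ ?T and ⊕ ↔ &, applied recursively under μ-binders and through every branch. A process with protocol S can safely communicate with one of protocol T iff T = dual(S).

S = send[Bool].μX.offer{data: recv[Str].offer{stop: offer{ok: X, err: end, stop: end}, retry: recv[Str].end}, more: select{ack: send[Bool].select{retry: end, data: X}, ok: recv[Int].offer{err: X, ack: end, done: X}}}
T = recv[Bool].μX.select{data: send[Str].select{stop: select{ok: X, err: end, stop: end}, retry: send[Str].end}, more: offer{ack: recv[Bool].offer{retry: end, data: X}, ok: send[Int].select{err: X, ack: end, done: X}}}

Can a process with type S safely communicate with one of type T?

send[Bool] ‖ recv[Bool]  ✓
  μX ‖ μX  ✓ (binder kept)
    offer{data,more} ‖ select{data,more}  ✓ same labels
      [data]
        recv[Str] ‖ send[Str]  ✓
          offer{stop,retry} ‖ select{stop,retry}  ✓ same labels
            [stop]
              offer{ok,err,stop} ‖ select{ok,err,stop}  ✓ same labels
                [ok]
                  X ‖ X  ✓
                [err]
                  end ‖ end  ✓
                [stop]
                  end ‖ end  ✓
            [retry]
              recv[Str] ‖ send[Str]  ✓
                end ‖ end  ✓
      [more]
        select{ack,ok} ‖ offer{ack,ok}  ✓ same labels
          [ack]
            send[Bool] ‖ recv[Bool]  ✓
              select{retry,data} ‖ offer{retry,data}  ✓ same labels
                [retry]
                  end ‖ end  ✓
                [data]
                  X ‖ X  ✓
          [ok]
            recv[Int] ‖ send[Int]  ✓
              offer{err,ack,done} ‖ select{err,ack,done}  ✓ same labels
                [err]
                  X ‖ X  ✓
                [ack]
                  end ‖ end  ✓
                [done]
                  X ‖ X  ✓

YES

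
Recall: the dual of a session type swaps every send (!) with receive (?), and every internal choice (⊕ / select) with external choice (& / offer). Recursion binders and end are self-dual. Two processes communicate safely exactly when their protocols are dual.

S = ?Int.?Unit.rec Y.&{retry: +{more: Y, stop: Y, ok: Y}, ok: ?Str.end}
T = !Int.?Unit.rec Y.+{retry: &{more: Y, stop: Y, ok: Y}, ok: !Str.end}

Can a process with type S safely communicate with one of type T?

NO

?Int | !Int  ✓
  ?Unit | ?Unit  ✗ same direction on both sides — not dual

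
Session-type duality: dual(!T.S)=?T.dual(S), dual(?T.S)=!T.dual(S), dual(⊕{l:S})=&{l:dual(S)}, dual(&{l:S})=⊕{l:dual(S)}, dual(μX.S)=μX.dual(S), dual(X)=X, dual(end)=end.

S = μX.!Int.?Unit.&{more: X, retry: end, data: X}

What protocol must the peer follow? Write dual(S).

μX.?Int.!Unit.⊕{more: X, retry: end, data: X}

μX = μX  (rec unchanged)
  !Int = ?Int
    ?Unit = !Unit
      &{more,retry,data} = ⊕{more,retry,data}  (external→internal)
        • more:
          X ↦ X
        • retry:
          end ↦ end
        • data:
          X ↦ X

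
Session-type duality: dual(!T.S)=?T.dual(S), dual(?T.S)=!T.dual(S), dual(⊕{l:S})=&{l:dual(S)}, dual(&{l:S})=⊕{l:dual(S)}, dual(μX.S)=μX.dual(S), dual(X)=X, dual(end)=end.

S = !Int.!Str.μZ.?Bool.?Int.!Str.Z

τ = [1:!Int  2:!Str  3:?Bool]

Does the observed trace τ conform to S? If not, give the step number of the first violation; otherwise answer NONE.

[1] !Int  ✓  state: !Str.μZ.…
[2] !Str  ✓  state: μZ.…
[3] ?Bool  ✓  state: ?Int.!Str.μZ.…
all 3 steps conform

NONE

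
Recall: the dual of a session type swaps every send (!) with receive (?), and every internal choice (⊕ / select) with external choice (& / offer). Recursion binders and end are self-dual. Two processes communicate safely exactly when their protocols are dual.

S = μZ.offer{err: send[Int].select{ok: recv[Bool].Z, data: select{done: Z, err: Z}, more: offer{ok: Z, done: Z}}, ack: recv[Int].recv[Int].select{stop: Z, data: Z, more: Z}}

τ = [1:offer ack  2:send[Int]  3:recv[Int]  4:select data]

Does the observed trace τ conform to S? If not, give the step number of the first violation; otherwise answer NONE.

[1] offer ack  ✓  state: recv[Int].recv[Int].select{stop: μZ.…, data: μZ.…, more: μZ.…}
[2] got send[Int], protocol expects recv[Int]  ✗

2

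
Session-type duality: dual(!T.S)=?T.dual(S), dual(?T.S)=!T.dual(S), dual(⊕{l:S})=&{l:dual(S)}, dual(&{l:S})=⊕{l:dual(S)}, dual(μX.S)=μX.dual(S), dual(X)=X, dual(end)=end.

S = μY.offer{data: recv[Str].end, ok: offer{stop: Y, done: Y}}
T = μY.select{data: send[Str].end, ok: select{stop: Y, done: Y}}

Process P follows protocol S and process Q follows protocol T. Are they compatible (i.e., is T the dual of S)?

YES

μY vs μY  ✓ (μ self-dual)
  offer{data,ok} vs select{data,ok}  ✓ same labels
    [data]
      recv[Str] vs send[Str]  ✓
        end vs end  ✓
    [ok]
      offer{stop,done} vs select{stop,done}  ✓ same labels
        [stop]
          Y vs Y  ✓
        [done]
          Y vs Y  ✓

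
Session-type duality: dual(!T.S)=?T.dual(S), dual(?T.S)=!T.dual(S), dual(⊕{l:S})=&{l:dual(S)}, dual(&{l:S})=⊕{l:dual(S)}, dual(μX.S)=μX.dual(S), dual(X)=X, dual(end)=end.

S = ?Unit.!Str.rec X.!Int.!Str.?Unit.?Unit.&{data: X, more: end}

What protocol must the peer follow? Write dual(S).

?Unit ↦ !Unit
  !Str ↦ ?Str
    rec X ↦ rec X  (binder kept)
      !Int ↦ ?Int
        !Str ↦ ?Str
          ?Unit ↦ !Unit
            ?Unit ↦ !Unit
              &{data,more} ↦ +{data,more}  (external→internal)
                [data]
                  X self-dual
                [more]
                  end self-dual

!Unit.?Str.rec X.?Int.?Str.!Unit.!Unit.+{data: X, more: end}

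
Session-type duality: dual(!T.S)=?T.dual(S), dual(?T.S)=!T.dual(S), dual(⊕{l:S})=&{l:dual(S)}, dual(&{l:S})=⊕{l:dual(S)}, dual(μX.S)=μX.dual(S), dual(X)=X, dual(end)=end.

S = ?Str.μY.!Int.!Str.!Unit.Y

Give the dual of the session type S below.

?Str = !Str
  μY = μY  (μ self-dual)
    !Int = ?Int
      !Str = ?Str
        !Unit = ?Unit
          dual(Y) = Y

!Str.μY.?Int.?Str.?Unit.Y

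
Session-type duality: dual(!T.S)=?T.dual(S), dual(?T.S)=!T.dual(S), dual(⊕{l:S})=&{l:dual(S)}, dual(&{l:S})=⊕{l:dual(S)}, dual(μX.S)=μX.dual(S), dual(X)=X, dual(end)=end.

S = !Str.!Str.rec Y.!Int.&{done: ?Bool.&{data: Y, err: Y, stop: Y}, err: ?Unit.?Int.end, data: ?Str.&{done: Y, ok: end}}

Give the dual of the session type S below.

?Str.?Str.rec Y.?Int.+{done: !Bool.+{data: Y, err: Y, stop: Y}, err: !Unit.!Int.end, data: !Str.+{done: Y, ok: end}}

!Str → ?Str
  !Str → ?Str
    rec Y → rec Y  (rec unchanged)
      !Int → ?Int
        &{done,err,data} → +{done,err,data}  (offer→select)
          case done:
            ?Bool → !Bool
              &{data,err,stop} → +{data,err,stop}  (offer→select)
                case data:
                  dual(Y) = Y
                case err:
                  dual(Y) = Y
                case stop:
                  dual(Y) = Y
          case err:
            ?Unit → !Unit
              ?Int → !Int
                dual(end) = end
          case data:
            ?Str → !Str
              &{done,ok} → +{done,ok}  (offer→select)
                case done:
                  dual(Y) = Y
                case ok:
                  dual(end) = end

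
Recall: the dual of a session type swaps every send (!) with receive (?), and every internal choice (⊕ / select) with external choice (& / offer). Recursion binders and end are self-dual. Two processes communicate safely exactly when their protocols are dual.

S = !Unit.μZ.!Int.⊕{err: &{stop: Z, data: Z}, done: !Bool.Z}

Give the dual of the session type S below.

?Unit.μZ.?Int.&{err: ⊕{stop: Z, data: Z}, done: ?Bool.Z}

!Unit → ?Unit
  μZ → μZ  (rec unchanged)
    !Int → ?Int
      ⊕{err,done} → &{err,done}  (⊕→&)
        case err:
          &{stop,data} → ⊕{stop,data}  (external→internal)
            case stop:
              dual(Z) = Z
            case data:
              dual(Z) = Z
        case done:
          !Bool → ?Bool
            dual(Z) = Z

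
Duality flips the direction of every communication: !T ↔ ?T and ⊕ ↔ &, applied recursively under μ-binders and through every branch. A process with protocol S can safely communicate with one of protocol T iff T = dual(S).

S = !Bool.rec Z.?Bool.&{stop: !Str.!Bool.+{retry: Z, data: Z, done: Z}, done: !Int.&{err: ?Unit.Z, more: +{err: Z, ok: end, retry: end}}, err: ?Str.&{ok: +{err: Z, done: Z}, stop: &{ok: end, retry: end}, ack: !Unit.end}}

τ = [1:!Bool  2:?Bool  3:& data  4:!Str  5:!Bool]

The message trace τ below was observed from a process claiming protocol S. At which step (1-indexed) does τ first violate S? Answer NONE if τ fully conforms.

step 1: !Bool  match  state: rec Z.…
step 2: ?Bool  match  state: &{stop: !Str.!Bool.+{retry: rec Z.…, data: rec Z.…, done: rec Z.…}, done: !Int.&{err: ?Unit.rec Z.…, more: +{err: rec Z.…, ok: end, retry: end}}, err: ?Str.&{ok: +{err: rec Z.…, done: rec Z.…}, stop: &{ok: end, retry: end}, ack: !Unit.end}}
step 3: got & data, protocol expects & stop or & done or & err  ✗

3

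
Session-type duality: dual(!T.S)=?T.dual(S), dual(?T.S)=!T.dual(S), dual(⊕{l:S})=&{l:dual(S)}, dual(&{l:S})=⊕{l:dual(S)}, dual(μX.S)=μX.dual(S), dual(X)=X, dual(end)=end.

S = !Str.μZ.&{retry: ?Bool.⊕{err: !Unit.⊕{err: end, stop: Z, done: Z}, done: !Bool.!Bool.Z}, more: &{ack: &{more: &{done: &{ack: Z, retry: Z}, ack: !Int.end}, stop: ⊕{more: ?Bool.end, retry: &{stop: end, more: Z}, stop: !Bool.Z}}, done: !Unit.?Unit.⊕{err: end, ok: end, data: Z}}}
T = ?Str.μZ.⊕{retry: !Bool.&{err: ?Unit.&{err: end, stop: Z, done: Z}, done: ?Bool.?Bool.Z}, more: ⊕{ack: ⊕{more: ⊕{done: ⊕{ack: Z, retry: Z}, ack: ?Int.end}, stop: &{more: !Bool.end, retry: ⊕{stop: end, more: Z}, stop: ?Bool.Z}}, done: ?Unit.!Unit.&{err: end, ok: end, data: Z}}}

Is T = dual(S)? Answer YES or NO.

!Str | ?Str  ✓
  μZ | μZ  ✓ (rec unchanged)
    &{retry,more} | ⊕{retry,more}  ✓ same labels
      [retry]
        ?Bool | !Bool  ✓
          ⊕{err,done} | &{err,done}  ✓ same labels
            [err]
              !Unit | ?Unit  ✓
                ⊕{err,stop,done} | &{err,stop,done}  ✓ same labels
                  [err]
                    end | end  ✓
                  [stop]
                    Z | Z  ✓
                  [done]
                    Z | Z  ✓
            [done]
              !Bool | ?Bool  ✓
                !Bool | ?Bool  ✓
                  Z | Z  ✓
      [more]
        &{ack,done} | ⊕{ack,done}  ✓ same labels
          [ack]
            &{more,stop} | ⊕{more,stop}  ✓ same labels
              [more]
                &{done,ack} | ⊕{done,ack}  ✓ same labels
                  [done]
                    &{ack,retry} | ⊕{ack,retry}  ✓ same labels
                      [ack]
                        Z | Z  ✓
                      [retry]
                        Z | Z  ✓
                  [ack]
                    !Int | ?Int  ✓
                      end | end  ✓
              [stop]
                ⊕{more,retry,stop} | &{more,retry,stop}  ✓ same labels
                  [more]
                    ?Bool | !Bool  ✓
                      end | end  ✓
                  [retry]
                    &{stop,more} | ⊕{stop,more}  ✓ same labels
                      [stop]
                        end | end  ✓
                      [more]
                        Z | Z  ✓
                  [stop]
                    !Bool | ?Bool  ✓
                      Z | Z  ✓
          [done]
            !Unit | ?Unit  ✓
              ?Unit | !Unit  ✓
                ⊕{err,ok,data} | &{err,ok,data}  ✓ same labels
                  [err]
                    end | end  ✓
                  [ok]
                    end | end  ✓
                  [data]
                    Z | Z  ✓

YES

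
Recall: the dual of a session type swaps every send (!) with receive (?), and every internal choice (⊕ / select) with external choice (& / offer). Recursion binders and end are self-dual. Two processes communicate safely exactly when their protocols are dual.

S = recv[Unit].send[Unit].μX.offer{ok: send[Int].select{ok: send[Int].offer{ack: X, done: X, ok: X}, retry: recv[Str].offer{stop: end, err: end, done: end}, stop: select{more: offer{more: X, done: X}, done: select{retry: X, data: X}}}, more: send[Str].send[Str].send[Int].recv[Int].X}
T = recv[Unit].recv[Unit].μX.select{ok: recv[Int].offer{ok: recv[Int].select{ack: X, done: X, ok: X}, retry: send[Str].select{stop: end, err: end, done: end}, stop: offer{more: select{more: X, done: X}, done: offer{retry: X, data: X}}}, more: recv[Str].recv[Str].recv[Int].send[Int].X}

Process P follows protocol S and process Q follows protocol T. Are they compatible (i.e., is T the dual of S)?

NO

recv[Unit] vs recv[Unit]  ✗ same direction on both sides — not dual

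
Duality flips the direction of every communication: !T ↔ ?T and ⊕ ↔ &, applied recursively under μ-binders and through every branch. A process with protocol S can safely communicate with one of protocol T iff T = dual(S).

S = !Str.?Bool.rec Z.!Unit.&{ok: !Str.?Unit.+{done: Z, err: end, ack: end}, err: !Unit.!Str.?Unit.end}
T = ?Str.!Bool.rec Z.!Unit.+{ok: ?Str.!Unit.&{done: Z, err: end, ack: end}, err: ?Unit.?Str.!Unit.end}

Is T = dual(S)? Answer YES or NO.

NO

!Str | ?Str  ✓
  ?Bool | !Bool  ✓
    rec Z | rec Z  ✓ (rec unchanged)
      !Unit | !Unit  ✗ same direction on both sides — not dual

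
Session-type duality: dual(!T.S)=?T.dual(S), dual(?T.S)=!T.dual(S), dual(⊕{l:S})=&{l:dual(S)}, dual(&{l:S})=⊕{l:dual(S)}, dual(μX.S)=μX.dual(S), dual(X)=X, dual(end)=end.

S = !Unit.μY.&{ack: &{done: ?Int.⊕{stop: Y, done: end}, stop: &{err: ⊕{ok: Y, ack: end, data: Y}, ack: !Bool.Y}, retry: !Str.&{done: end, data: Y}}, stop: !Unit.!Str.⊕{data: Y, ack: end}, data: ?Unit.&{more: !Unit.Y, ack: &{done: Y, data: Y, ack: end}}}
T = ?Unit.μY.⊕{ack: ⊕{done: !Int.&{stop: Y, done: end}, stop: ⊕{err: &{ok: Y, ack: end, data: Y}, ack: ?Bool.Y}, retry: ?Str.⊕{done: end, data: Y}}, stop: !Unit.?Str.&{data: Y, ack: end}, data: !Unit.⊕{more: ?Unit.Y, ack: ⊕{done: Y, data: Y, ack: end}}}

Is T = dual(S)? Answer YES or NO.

NO

!Unit ‖ ?Unit  match
  μY ‖ μY  match (binder kept)
    &{ack,stop,data} ‖ ⊕{ack,stop,data}  match labels match
      case ack:
        &{done,stop,retry} ‖ ⊕{done,stop,retry}  match labels match
          case done:
            ?Int ‖ !Int  match
              ⊕{stop,done} ‖ &{stop,done}  match labels match
                case stop:
                  Y ‖ Y  match
                case done:
                  end ‖ end  match
          case stop:
            &{err,ack} ‖ ⊕{err,ack}  match labels match
              case err:
                ⊕{ok,ack,data} ‖ &{ok,ack,data}  match labels match
                  case ok:
                    Y ‖ Y  match
                  case ack:
                    end ‖ end  match
                  case data:
                    Y ‖ Y  match
              case ack:
                !Bool ‖ ?Bool  match
                  Y ‖ Y  match
          case retry:
            !Str ‖ ?Str  match
              &{done,data} ‖ ⊕{done,data}  match labels match
                case done:
                  end ‖ end  match
                case data:
                  Y ‖ Y  match
      case stop:
        !Unit ‖ !Unit  ✗ same direction on both sides — not dual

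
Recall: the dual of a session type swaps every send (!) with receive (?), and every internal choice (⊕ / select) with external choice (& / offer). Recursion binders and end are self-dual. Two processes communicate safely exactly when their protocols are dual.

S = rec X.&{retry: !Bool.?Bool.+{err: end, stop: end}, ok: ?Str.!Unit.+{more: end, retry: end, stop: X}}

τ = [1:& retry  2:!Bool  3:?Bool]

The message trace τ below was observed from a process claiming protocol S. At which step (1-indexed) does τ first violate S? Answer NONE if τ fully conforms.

NONE

step 1: & retry  ✓  residual = !Bool.?Bool.+{err: end, stop: end}
step 2: !Bool  ✓  residual = ?Bool.+{err: end, stop: end}
step 3: ?Bool  ✓  residual = +{err: end, stop: end}
τ conforms to S (length 3)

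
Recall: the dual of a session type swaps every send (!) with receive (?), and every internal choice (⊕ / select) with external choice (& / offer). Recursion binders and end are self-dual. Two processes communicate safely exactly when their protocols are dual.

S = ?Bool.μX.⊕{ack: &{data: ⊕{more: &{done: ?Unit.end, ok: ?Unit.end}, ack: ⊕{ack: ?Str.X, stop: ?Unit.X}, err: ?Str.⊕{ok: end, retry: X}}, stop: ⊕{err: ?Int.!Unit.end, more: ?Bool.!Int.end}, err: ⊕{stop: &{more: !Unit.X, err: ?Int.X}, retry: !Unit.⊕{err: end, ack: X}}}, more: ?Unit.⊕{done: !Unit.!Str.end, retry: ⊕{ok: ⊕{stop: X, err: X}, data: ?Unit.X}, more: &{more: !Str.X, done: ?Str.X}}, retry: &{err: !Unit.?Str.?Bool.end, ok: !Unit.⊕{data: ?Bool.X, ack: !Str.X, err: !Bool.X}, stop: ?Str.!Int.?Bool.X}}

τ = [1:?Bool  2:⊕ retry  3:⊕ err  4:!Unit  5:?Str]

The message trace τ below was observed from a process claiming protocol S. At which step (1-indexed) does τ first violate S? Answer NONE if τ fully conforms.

3

@1 ?Bool  ✓  cont: μX.…
@2 ⊕ retry  ✓  cont: &{err: !Unit.?Str.?Bool.end, ok: !Unit.⊕{data: ?Bool.μX.…, ack: !Str.μX.…, err: !Bool.μX.…}, stop: ?Str.!Int.?Bool.μX.…}
@3 got ⊕ err, protocol expects & err or & ok or & stop  ✗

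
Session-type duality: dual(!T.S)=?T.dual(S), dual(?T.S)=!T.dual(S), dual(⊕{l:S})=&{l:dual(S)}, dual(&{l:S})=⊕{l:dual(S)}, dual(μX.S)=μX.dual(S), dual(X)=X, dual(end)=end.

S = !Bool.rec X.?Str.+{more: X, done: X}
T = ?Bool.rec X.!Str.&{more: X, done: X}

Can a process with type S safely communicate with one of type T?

!Bool ‖ ?Bool  ✓
  rec X ‖ rec X  ✓ (rec unchanged)
    ?Str ‖ !Str  ✓
      +{more,done} ‖ &{more,done}  ✓ label sets agree
        • more:
          X ‖ X  ✓
        • done:
          X ‖ X  ✓

YES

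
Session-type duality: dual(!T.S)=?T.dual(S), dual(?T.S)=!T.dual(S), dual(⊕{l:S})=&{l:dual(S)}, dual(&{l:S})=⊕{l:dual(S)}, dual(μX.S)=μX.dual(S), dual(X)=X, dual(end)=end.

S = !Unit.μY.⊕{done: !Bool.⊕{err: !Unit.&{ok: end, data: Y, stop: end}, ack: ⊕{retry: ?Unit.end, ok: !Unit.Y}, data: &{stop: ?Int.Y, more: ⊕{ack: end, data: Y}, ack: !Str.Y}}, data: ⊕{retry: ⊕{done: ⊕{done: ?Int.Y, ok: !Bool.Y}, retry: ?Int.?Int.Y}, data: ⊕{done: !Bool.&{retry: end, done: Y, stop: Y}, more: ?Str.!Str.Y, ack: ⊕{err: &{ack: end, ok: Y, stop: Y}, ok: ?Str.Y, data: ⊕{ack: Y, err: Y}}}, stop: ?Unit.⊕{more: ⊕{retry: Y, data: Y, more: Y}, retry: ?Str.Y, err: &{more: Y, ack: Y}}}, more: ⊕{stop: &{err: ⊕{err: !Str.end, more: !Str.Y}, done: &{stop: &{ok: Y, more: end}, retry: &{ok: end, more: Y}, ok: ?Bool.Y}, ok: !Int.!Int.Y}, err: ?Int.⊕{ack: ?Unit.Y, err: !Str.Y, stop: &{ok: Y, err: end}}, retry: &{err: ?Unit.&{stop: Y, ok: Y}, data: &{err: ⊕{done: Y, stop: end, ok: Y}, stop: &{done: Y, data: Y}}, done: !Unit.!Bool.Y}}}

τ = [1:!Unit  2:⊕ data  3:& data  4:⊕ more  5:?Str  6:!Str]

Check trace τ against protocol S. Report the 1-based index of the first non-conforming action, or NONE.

@1 !Unit  ✓  residual = μY.…
@2 ⊕ data  ✓  residual = ⊕{retry: ⊕{done: ⊕{done: ?Int.μY.…, ok: !Bool.μY.…}, retry: ?Int.?Int.μY.…}, data: ⊕{done: !Bool.&{retry: end, done: μY.…, stop: μY.…}, more: ?Str.!Str.μY.…, ack: ⊕{err: &{ack: end, ok: μY.…, stop: μY.…}, ok: ?Str.μY.…, data: ⊕{ack: μY.…, err: μY.…}}}, stop: ?Unit.⊕{more: ⊕{retry: μY.…, data: μY.…, more: μY.…}, retry: ?Str.μY.…, err: &{more: μY.…, ack: μY.…}}}
@3 got & data, protocol expects ⊕ retry or ⊕ data or ⊕ stop  ✗

3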